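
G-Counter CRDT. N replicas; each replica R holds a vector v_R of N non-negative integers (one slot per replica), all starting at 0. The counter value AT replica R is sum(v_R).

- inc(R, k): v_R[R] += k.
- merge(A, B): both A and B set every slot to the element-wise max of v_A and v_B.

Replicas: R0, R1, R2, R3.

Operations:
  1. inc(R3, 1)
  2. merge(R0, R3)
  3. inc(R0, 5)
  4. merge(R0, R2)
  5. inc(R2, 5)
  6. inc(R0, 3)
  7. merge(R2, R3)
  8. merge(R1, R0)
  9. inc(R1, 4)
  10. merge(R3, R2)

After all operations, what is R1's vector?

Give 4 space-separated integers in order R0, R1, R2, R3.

Answer: 8 4 0 1

Derivation:
Op 1: inc R3 by 1 -> R3=(0,0,0,1) value=1
Op 2: merge R0<->R3 -> R0=(0,0,0,1) R3=(0,0,0,1)
Op 3: inc R0 by 5 -> R0=(5,0,0,1) value=6
Op 4: merge R0<->R2 -> R0=(5,0,0,1) R2=(5,0,0,1)
Op 5: inc R2 by 5 -> R2=(5,0,5,1) value=11
Op 6: inc R0 by 3 -> R0=(8,0,0,1) value=9
Op 7: merge R2<->R3 -> R2=(5,0,5,1) R3=(5,0,5,1)
Op 8: merge R1<->R0 -> R1=(8,0,0,1) R0=(8,0,0,1)
Op 9: inc R1 by 4 -> R1=(8,4,0,1) value=13
Op 10: merge R3<->R2 -> R3=(5,0,5,1) R2=(5,0,5,1)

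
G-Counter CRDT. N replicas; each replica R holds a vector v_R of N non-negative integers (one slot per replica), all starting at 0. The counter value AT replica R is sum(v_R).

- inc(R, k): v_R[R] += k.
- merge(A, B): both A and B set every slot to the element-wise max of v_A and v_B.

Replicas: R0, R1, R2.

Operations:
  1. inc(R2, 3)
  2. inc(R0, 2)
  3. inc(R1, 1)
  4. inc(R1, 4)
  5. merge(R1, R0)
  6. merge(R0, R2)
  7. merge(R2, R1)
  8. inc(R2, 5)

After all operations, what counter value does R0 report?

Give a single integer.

Answer: 10

Derivation:
Op 1: inc R2 by 3 -> R2=(0,0,3) value=3
Op 2: inc R0 by 2 -> R0=(2,0,0) value=2
Op 3: inc R1 by 1 -> R1=(0,1,0) value=1
Op 4: inc R1 by 4 -> R1=(0,5,0) value=5
Op 5: merge R1<->R0 -> R1=(2,5,0) R0=(2,5,0)
Op 6: merge R0<->R2 -> R0=(2,5,3) R2=(2,5,3)
Op 7: merge R2<->R1 -> R2=(2,5,3) R1=(2,5,3)
Op 8: inc R2 by 5 -> R2=(2,5,8) value=15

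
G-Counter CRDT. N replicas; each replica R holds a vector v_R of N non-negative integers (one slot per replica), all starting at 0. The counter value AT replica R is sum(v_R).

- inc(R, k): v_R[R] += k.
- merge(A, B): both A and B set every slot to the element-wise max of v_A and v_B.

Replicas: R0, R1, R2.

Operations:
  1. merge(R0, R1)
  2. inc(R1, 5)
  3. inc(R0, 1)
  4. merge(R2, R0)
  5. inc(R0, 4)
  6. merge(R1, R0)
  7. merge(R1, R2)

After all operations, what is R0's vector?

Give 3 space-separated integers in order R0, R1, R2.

Answer: 5 5 0

Derivation:
Op 1: merge R0<->R1 -> R0=(0,0,0) R1=(0,0,0)
Op 2: inc R1 by 5 -> R1=(0,5,0) value=5
Op 3: inc R0 by 1 -> R0=(1,0,0) value=1
Op 4: merge R2<->R0 -> R2=(1,0,0) R0=(1,0,0)
Op 5: inc R0 by 4 -> R0=(5,0,0) value=5
Op 6: merge R1<->R0 -> R1=(5,5,0) R0=(5,5,0)
Op 7: merge R1<->R2 -> R1=(5,5,0) R2=(5,5,0)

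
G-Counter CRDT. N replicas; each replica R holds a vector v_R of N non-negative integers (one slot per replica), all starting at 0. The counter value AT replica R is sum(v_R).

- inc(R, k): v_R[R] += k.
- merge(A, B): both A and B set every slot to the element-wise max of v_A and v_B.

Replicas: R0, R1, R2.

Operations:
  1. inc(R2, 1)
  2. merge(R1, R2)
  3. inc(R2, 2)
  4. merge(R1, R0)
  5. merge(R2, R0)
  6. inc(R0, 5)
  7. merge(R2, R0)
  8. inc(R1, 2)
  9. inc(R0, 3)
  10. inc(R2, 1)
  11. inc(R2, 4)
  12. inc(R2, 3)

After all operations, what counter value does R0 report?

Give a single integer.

Answer: 11

Derivation:
Op 1: inc R2 by 1 -> R2=(0,0,1) value=1
Op 2: merge R1<->R2 -> R1=(0,0,1) R2=(0,0,1)
Op 3: inc R2 by 2 -> R2=(0,0,3) value=3
Op 4: merge R1<->R0 -> R1=(0,0,1) R0=(0,0,1)
Op 5: merge R2<->R0 -> R2=(0,0,3) R0=(0,0,3)
Op 6: inc R0 by 5 -> R0=(5,0,3) value=8
Op 7: merge R2<->R0 -> R2=(5,0,3) R0=(5,0,3)
Op 8: inc R1 by 2 -> R1=(0,2,1) value=3
Op 9: inc R0 by 3 -> R0=(8,0,3) value=11
Op 10: inc R2 by 1 -> R2=(5,0,4) value=9
Op 11: inc R2 by 4 -> R2=(5,0,8) value=13
Op 12: inc R2 by 3 -> R2=(5,0,11) value=16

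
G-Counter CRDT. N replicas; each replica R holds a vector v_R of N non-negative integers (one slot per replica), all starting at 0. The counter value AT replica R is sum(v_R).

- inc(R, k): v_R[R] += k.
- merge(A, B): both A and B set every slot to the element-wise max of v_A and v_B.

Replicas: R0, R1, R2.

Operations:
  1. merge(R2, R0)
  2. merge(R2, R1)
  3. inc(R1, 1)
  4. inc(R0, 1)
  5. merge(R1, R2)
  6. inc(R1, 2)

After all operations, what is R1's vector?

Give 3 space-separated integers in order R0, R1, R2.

Op 1: merge R2<->R0 -> R2=(0,0,0) R0=(0,0,0)
Op 2: merge R2<->R1 -> R2=(0,0,0) R1=(0,0,0)
Op 3: inc R1 by 1 -> R1=(0,1,0) value=1
Op 4: inc R0 by 1 -> R0=(1,0,0) value=1
Op 5: merge R1<->R2 -> R1=(0,1,0) R2=(0,1,0)
Op 6: inc R1 by 2 -> R1=(0,3,0) value=3

Answer: 0 3 0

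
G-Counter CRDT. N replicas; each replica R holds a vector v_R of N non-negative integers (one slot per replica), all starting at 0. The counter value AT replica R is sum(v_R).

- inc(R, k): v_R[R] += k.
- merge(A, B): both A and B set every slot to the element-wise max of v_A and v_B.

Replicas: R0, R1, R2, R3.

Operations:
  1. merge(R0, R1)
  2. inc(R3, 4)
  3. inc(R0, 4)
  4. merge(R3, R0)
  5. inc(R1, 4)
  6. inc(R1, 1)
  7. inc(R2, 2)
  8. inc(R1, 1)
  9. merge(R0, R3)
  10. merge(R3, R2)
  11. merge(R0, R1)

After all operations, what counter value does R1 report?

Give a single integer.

Op 1: merge R0<->R1 -> R0=(0,0,0,0) R1=(0,0,0,0)
Op 2: inc R3 by 4 -> R3=(0,0,0,4) value=4
Op 3: inc R0 by 4 -> R0=(4,0,0,0) value=4
Op 4: merge R3<->R0 -> R3=(4,0,0,4) R0=(4,0,0,4)
Op 5: inc R1 by 4 -> R1=(0,4,0,0) value=4
Op 6: inc R1 by 1 -> R1=(0,5,0,0) value=5
Op 7: inc R2 by 2 -> R2=(0,0,2,0) value=2
Op 8: inc R1 by 1 -> R1=(0,6,0,0) value=6
Op 9: merge R0<->R3 -> R0=(4,0,0,4) R3=(4,0,0,4)
Op 10: merge R3<->R2 -> R3=(4,0,2,4) R2=(4,0,2,4)
Op 11: merge R0<->R1 -> R0=(4,6,0,4) R1=(4,6,0,4)

Answer: 14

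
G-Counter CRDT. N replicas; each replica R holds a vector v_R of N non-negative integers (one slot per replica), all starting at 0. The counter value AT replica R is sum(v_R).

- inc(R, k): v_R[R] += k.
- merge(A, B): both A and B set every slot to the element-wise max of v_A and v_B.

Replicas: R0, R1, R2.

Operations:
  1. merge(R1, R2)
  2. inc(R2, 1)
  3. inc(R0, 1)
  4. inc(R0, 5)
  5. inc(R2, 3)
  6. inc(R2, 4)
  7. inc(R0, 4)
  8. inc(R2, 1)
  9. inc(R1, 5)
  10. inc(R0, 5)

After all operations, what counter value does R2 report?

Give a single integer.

Op 1: merge R1<->R2 -> R1=(0,0,0) R2=(0,0,0)
Op 2: inc R2 by 1 -> R2=(0,0,1) value=1
Op 3: inc R0 by 1 -> R0=(1,0,0) value=1
Op 4: inc R0 by 5 -> R0=(6,0,0) value=6
Op 5: inc R2 by 3 -> R2=(0,0,4) value=4
Op 6: inc R2 by 4 -> R2=(0,0,8) value=8
Op 7: inc R0 by 4 -> R0=(10,0,0) value=10
Op 8: inc R2 by 1 -> R2=(0,0,9) value=9
Op 9: inc R1 by 5 -> R1=(0,5,0) value=5
Op 10: inc R0 by 5 -> R0=(15,0,0) value=15

Answer: 9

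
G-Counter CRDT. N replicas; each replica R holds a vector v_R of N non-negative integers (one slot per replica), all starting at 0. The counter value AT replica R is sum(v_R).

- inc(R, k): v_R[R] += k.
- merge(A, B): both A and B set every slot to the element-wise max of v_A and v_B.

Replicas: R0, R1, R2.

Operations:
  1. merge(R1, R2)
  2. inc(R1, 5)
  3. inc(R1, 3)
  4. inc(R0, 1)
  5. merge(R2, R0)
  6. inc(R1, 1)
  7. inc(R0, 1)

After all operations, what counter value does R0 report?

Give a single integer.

Answer: 2

Derivation:
Op 1: merge R1<->R2 -> R1=(0,0,0) R2=(0,0,0)
Op 2: inc R1 by 5 -> R1=(0,5,0) value=5
Op 3: inc R1 by 3 -> R1=(0,8,0) value=8
Op 4: inc R0 by 1 -> R0=(1,0,0) value=1
Op 5: merge R2<->R0 -> R2=(1,0,0) R0=(1,0,0)
Op 6: inc R1 by 1 -> R1=(0,9,0) value=9
Op 7: inc R0 by 1 -> R0=(2,0,0) value=2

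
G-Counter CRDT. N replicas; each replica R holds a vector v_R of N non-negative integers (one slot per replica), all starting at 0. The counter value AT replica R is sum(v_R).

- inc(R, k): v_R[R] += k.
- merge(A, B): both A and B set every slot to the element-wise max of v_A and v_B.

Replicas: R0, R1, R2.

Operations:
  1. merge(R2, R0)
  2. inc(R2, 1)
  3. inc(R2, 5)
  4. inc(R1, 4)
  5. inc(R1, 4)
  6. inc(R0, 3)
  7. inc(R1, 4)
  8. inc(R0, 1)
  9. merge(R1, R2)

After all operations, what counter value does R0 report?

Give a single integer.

Op 1: merge R2<->R0 -> R2=(0,0,0) R0=(0,0,0)
Op 2: inc R2 by 1 -> R2=(0,0,1) value=1
Op 3: inc R2 by 5 -> R2=(0,0,6) value=6
Op 4: inc R1 by 4 -> R1=(0,4,0) value=4
Op 5: inc R1 by 4 -> R1=(0,8,0) value=8
Op 6: inc R0 by 3 -> R0=(3,0,0) value=3
Op 7: inc R1 by 4 -> R1=(0,12,0) value=12
Op 8: inc R0 by 1 -> R0=(4,0,0) value=4
Op 9: merge R1<->R2 -> R1=(0,12,6) R2=(0,12,6)

Answer: 4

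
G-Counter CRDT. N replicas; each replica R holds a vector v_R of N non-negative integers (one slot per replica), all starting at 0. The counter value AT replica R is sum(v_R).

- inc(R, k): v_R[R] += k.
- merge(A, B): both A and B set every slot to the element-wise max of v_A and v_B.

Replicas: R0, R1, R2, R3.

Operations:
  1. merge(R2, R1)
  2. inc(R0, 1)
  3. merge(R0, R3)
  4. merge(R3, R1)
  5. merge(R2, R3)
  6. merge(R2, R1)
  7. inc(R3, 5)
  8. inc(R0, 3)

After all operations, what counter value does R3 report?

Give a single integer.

Answer: 6

Derivation:
Op 1: merge R2<->R1 -> R2=(0,0,0,0) R1=(0,0,0,0)
Op 2: inc R0 by 1 -> R0=(1,0,0,0) value=1
Op 3: merge R0<->R3 -> R0=(1,0,0,0) R3=(1,0,0,0)
Op 4: merge R3<->R1 -> R3=(1,0,0,0) R1=(1,0,0,0)
Op 5: merge R2<->R3 -> R2=(1,0,0,0) R3=(1,0,0,0)
Op 6: merge R2<->R1 -> R2=(1,0,0,0) R1=(1,0,0,0)
Op 7: inc R3 by 5 -> R3=(1,0,0,5) value=6
Op 8: inc R0 by 3 -> R0=(4,0,0,0) value=4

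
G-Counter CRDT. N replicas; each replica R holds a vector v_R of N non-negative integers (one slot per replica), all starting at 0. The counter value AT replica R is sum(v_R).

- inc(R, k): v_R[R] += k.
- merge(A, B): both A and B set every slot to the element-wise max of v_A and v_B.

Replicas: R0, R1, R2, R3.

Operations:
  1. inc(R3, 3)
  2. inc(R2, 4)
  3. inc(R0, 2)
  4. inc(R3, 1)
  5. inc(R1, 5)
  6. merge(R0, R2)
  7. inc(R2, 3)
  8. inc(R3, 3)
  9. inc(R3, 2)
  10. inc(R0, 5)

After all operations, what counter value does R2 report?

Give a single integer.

Op 1: inc R3 by 3 -> R3=(0,0,0,3) value=3
Op 2: inc R2 by 4 -> R2=(0,0,4,0) value=4
Op 3: inc R0 by 2 -> R0=(2,0,0,0) value=2
Op 4: inc R3 by 1 -> R3=(0,0,0,4) value=4
Op 5: inc R1 by 5 -> R1=(0,5,0,0) value=5
Op 6: merge R0<->R2 -> R0=(2,0,4,0) R2=(2,0,4,0)
Op 7: inc R2 by 3 -> R2=(2,0,7,0) value=9
Op 8: inc R3 by 3 -> R3=(0,0,0,7) value=7
Op 9: inc R3 by 2 -> R3=(0,0,0,9) value=9
Op 10: inc R0 by 5 -> R0=(7,0,4,0) value=11

Answer: 9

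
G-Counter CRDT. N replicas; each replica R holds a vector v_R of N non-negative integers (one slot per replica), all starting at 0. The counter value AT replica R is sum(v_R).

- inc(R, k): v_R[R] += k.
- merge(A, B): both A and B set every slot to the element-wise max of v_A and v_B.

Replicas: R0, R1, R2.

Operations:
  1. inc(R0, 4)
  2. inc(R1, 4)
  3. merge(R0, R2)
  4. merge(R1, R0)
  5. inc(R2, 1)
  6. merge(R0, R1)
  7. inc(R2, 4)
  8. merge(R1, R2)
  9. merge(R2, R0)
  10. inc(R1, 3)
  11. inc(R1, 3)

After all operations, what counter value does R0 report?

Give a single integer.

Answer: 13

Derivation:
Op 1: inc R0 by 4 -> R0=(4,0,0) value=4
Op 2: inc R1 by 4 -> R1=(0,4,0) value=4
Op 3: merge R0<->R2 -> R0=(4,0,0) R2=(4,0,0)
Op 4: merge R1<->R0 -> R1=(4,4,0) R0=(4,4,0)
Op 5: inc R2 by 1 -> R2=(4,0,1) value=5
Op 6: merge R0<->R1 -> R0=(4,4,0) R1=(4,4,0)
Op 7: inc R2 by 4 -> R2=(4,0,5) value=9
Op 8: merge R1<->R2 -> R1=(4,4,5) R2=(4,4,5)
Op 9: merge R2<->R0 -> R2=(4,4,5) R0=(4,4,5)
Op 10: inc R1 by 3 -> R1=(4,7,5) value=16
Op 11: inc R1 by 3 -> R1=(4,10,5) value=19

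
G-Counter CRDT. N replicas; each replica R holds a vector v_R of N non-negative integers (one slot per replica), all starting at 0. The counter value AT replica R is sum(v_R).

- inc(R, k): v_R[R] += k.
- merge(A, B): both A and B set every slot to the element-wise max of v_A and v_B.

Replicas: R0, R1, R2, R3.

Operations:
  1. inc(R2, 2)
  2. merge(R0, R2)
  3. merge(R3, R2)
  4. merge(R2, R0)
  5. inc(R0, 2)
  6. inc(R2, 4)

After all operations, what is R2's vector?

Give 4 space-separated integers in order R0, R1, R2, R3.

Op 1: inc R2 by 2 -> R2=(0,0,2,0) value=2
Op 2: merge R0<->R2 -> R0=(0,0,2,0) R2=(0,0,2,0)
Op 3: merge R3<->R2 -> R3=(0,0,2,0) R2=(0,0,2,0)
Op 4: merge R2<->R0 -> R2=(0,0,2,0) R0=(0,0,2,0)
Op 5: inc R0 by 2 -> R0=(2,0,2,0) value=4
Op 6: inc R2 by 4 -> R2=(0,0,6,0) value=6

Answer: 0 0 6 0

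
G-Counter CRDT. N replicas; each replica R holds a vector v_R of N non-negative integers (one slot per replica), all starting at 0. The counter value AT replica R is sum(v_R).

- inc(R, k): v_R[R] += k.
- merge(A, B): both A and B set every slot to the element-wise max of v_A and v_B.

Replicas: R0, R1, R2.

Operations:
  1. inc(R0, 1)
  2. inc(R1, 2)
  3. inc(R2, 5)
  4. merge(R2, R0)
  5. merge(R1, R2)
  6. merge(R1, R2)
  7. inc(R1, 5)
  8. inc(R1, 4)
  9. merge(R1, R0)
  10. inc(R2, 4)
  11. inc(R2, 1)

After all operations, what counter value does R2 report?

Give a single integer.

Op 1: inc R0 by 1 -> R0=(1,0,0) value=1
Op 2: inc R1 by 2 -> R1=(0,2,0) value=2
Op 3: inc R2 by 5 -> R2=(0,0,5) value=5
Op 4: merge R2<->R0 -> R2=(1,0,5) R0=(1,0,5)
Op 5: merge R1<->R2 -> R1=(1,2,5) R2=(1,2,5)
Op 6: merge R1<->R2 -> R1=(1,2,5) R2=(1,2,5)
Op 7: inc R1 by 5 -> R1=(1,7,5) value=13
Op 8: inc R1 by 4 -> R1=(1,11,5) value=17
Op 9: merge R1<->R0 -> R1=(1,11,5) R0=(1,11,5)
Op 10: inc R2 by 4 -> R2=(1,2,9) value=12
Op 11: inc R2 by 1 -> R2=(1,2,10) value=13

Answer: 13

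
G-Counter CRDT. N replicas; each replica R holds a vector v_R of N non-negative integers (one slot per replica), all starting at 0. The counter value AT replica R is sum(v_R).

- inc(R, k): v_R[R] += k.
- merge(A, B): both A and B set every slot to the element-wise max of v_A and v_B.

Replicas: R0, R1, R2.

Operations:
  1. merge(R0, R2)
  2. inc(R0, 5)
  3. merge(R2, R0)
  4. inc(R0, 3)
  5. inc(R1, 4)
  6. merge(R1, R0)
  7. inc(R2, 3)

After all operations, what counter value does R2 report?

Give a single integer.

Answer: 8

Derivation:
Op 1: merge R0<->R2 -> R0=(0,0,0) R2=(0,0,0)
Op 2: inc R0 by 5 -> R0=(5,0,0) value=5
Op 3: merge R2<->R0 -> R2=(5,0,0) R0=(5,0,0)
Op 4: inc R0 by 3 -> R0=(8,0,0) value=8
Op 5: inc R1 by 4 -> R1=(0,4,0) value=4
Op 6: merge R1<->R0 -> R1=(8,4,0) R0=(8,4,0)
Op 7: inc R2 by 3 -> R2=(5,0,3) value=8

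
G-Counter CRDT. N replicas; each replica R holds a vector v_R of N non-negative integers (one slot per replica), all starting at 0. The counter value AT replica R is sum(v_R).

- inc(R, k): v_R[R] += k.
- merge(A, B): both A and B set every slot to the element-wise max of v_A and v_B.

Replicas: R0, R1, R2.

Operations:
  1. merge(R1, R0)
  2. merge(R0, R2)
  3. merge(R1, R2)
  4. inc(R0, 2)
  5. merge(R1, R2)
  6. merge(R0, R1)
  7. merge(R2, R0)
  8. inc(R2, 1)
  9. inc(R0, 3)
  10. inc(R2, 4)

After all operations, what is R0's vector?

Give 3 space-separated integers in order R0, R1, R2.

Op 1: merge R1<->R0 -> R1=(0,0,0) R0=(0,0,0)
Op 2: merge R0<->R2 -> R0=(0,0,0) R2=(0,0,0)
Op 3: merge R1<->R2 -> R1=(0,0,0) R2=(0,0,0)
Op 4: inc R0 by 2 -> R0=(2,0,0) value=2
Op 5: merge R1<->R2 -> R1=(0,0,0) R2=(0,0,0)
Op 6: merge R0<->R1 -> R0=(2,0,0) R1=(2,0,0)
Op 7: merge R2<->R0 -> R2=(2,0,0) R0=(2,0,0)
Op 8: inc R2 by 1 -> R2=(2,0,1) value=3
Op 9: inc R0 by 3 -> R0=(5,0,0) value=5
Op 10: inc R2 by 4 -> R2=(2,0,5) value=7

Answer: 5 0 0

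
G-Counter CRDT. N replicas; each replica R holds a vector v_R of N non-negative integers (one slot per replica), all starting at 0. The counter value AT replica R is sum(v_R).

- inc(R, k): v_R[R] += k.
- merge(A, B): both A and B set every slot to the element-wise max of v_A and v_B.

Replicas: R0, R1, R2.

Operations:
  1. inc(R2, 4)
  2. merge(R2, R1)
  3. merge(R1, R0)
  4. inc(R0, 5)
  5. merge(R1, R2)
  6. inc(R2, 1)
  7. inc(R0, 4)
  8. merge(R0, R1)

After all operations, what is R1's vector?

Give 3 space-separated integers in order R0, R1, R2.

Answer: 9 0 4

Derivation:
Op 1: inc R2 by 4 -> R2=(0,0,4) value=4
Op 2: merge R2<->R1 -> R2=(0,0,4) R1=(0,0,4)
Op 3: merge R1<->R0 -> R1=(0,0,4) R0=(0,0,4)
Op 4: inc R0 by 5 -> R0=(5,0,4) value=9
Op 5: merge R1<->R2 -> R1=(0,0,4) R2=(0,0,4)
Op 6: inc R2 by 1 -> R2=(0,0,5) value=5
Op 7: inc R0 by 4 -> R0=(9,0,4) value=13
Op 8: merge R0<->R1 -> R0=(9,0,4) R1=(9,0,4)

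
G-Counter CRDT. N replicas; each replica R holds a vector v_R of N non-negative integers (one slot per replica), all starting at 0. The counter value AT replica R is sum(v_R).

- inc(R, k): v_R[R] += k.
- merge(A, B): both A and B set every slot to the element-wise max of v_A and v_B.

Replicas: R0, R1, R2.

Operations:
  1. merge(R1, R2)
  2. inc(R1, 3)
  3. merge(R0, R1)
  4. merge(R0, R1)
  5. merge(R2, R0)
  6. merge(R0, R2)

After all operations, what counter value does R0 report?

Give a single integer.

Answer: 3

Derivation:
Op 1: merge R1<->R2 -> R1=(0,0,0) R2=(0,0,0)
Op 2: inc R1 by 3 -> R1=(0,3,0) value=3
Op 3: merge R0<->R1 -> R0=(0,3,0) R1=(0,3,0)
Op 4: merge R0<->R1 -> R0=(0,3,0) R1=(0,3,0)
Op 5: merge R2<->R0 -> R2=(0,3,0) R0=(0,3,0)
Op 6: merge R0<->R2 -> R0=(0,3,0) R2=(0,3,0)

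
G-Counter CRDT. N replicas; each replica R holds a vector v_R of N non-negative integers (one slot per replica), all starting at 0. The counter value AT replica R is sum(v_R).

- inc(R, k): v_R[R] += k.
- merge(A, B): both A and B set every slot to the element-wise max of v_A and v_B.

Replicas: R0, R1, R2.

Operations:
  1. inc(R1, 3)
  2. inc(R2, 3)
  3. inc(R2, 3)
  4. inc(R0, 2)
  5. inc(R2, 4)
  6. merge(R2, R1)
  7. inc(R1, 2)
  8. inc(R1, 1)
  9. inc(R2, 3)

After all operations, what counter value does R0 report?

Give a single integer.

Op 1: inc R1 by 3 -> R1=(0,3,0) value=3
Op 2: inc R2 by 3 -> R2=(0,0,3) value=3
Op 3: inc R2 by 3 -> R2=(0,0,6) value=6
Op 4: inc R0 by 2 -> R0=(2,0,0) value=2
Op 5: inc R2 by 4 -> R2=(0,0,10) value=10
Op 6: merge R2<->R1 -> R2=(0,3,10) R1=(0,3,10)
Op 7: inc R1 by 2 -> R1=(0,5,10) value=15
Op 8: inc R1 by 1 -> R1=(0,6,10) value=16
Op 9: inc R2 by 3 -> R2=(0,3,13) value=16

Answer: 2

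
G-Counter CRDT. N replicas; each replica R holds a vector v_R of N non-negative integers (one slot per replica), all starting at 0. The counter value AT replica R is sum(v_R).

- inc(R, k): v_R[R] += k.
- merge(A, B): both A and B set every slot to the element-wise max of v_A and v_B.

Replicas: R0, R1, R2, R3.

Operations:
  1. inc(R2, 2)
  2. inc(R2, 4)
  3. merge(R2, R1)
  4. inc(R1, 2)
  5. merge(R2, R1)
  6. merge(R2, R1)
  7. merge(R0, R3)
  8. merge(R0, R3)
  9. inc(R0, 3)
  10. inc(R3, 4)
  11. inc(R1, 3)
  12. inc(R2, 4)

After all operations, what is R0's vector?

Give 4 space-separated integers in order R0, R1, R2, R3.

Answer: 3 0 0 0

Derivation:
Op 1: inc R2 by 2 -> R2=(0,0,2,0) value=2
Op 2: inc R2 by 4 -> R2=(0,0,6,0) value=6
Op 3: merge R2<->R1 -> R2=(0,0,6,0) R1=(0,0,6,0)
Op 4: inc R1 by 2 -> R1=(0,2,6,0) value=8
Op 5: merge R2<->R1 -> R2=(0,2,6,0) R1=(0,2,6,0)
Op 6: merge R2<->R1 -> R2=(0,2,6,0) R1=(0,2,6,0)
Op 7: merge R0<->R3 -> R0=(0,0,0,0) R3=(0,0,0,0)
Op 8: merge R0<->R3 -> R0=(0,0,0,0) R3=(0,0,0,0)
Op 9: inc R0 by 3 -> R0=(3,0,0,0) value=3
Op 10: inc R3 by 4 -> R3=(0,0,0,4) value=4
Op 11: inc R1 by 3 -> R1=(0,5,6,0) value=11
Op 12: inc R2 by 4 -> R2=(0,2,10,0) value=12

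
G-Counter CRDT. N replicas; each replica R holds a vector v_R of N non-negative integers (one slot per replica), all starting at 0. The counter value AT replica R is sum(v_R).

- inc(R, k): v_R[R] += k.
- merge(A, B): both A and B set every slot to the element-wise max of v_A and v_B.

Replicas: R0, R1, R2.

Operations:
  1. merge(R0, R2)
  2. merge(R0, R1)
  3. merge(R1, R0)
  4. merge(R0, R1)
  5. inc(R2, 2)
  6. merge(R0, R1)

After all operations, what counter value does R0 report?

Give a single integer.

Answer: 0

Derivation:
Op 1: merge R0<->R2 -> R0=(0,0,0) R2=(0,0,0)
Op 2: merge R0<->R1 -> R0=(0,0,0) R1=(0,0,0)
Op 3: merge R1<->R0 -> R1=(0,0,0) R0=(0,0,0)
Op 4: merge R0<->R1 -> R0=(0,0,0) R1=(0,0,0)
Op 5: inc R2 by 2 -> R2=(0,0,2) value=2
Op 6: merge R0<->R1 -> R0=(0,0,0) R1=(0,0,0)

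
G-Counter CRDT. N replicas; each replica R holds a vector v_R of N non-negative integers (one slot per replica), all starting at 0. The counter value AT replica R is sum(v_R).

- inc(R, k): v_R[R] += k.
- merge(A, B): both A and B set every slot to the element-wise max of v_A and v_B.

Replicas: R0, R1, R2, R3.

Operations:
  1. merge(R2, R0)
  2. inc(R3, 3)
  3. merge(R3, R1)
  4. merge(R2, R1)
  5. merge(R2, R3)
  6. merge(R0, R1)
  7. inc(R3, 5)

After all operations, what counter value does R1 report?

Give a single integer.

Answer: 3

Derivation:
Op 1: merge R2<->R0 -> R2=(0,0,0,0) R0=(0,0,0,0)
Op 2: inc R3 by 3 -> R3=(0,0,0,3) value=3
Op 3: merge R3<->R1 -> R3=(0,0,0,3) R1=(0,0,0,3)
Op 4: merge R2<->R1 -> R2=(0,0,0,3) R1=(0,0,0,3)
Op 5: merge R2<->R3 -> R2=(0,0,0,3) R3=(0,0,0,3)
Op 6: merge R0<->R1 -> R0=(0,0,0,3) R1=(0,0,0,3)
Op 7: inc R3 by 5 -> R3=(0,0,0,8) value=8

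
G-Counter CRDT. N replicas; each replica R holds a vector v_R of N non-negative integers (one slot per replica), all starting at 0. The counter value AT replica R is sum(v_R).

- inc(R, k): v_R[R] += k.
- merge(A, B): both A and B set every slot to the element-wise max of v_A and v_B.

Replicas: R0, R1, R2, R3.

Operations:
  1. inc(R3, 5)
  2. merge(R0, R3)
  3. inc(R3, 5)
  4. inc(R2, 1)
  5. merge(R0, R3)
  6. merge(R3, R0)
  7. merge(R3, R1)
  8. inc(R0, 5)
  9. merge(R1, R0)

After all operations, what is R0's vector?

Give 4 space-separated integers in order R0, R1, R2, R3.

Answer: 5 0 0 10

Derivation:
Op 1: inc R3 by 5 -> R3=(0,0,0,5) value=5
Op 2: merge R0<->R3 -> R0=(0,0,0,5) R3=(0,0,0,5)
Op 3: inc R3 by 5 -> R3=(0,0,0,10) value=10
Op 4: inc R2 by 1 -> R2=(0,0,1,0) value=1
Op 5: merge R0<->R3 -> R0=(0,0,0,10) R3=(0,0,0,10)
Op 6: merge R3<->R0 -> R3=(0,0,0,10) R0=(0,0,0,10)
Op 7: merge R3<->R1 -> R3=(0,0,0,10) R1=(0,0,0,10)
Op 8: inc R0 by 5 -> R0=(5,0,0,10) value=15
Op 9: merge R1<->R0 -> R1=(5,0,0,10) R0=(5,0,0,10)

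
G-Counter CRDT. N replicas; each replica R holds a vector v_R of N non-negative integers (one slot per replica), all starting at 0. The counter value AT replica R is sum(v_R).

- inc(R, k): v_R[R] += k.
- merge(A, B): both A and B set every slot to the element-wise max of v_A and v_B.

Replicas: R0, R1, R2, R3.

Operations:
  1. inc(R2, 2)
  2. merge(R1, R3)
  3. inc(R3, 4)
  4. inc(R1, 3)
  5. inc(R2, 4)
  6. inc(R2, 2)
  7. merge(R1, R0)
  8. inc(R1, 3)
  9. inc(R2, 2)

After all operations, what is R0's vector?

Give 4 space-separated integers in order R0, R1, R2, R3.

Op 1: inc R2 by 2 -> R2=(0,0,2,0) value=2
Op 2: merge R1<->R3 -> R1=(0,0,0,0) R3=(0,0,0,0)
Op 3: inc R3 by 4 -> R3=(0,0,0,4) value=4
Op 4: inc R1 by 3 -> R1=(0,3,0,0) value=3
Op 5: inc R2 by 4 -> R2=(0,0,6,0) value=6
Op 6: inc R2 by 2 -> R2=(0,0,8,0) value=8
Op 7: merge R1<->R0 -> R1=(0,3,0,0) R0=(0,3,0,0)
Op 8: inc R1 by 3 -> R1=(0,6,0,0) value=6
Op 9: inc R2 by 2 -> R2=(0,0,10,0) value=10

Answer: 0 3 0 0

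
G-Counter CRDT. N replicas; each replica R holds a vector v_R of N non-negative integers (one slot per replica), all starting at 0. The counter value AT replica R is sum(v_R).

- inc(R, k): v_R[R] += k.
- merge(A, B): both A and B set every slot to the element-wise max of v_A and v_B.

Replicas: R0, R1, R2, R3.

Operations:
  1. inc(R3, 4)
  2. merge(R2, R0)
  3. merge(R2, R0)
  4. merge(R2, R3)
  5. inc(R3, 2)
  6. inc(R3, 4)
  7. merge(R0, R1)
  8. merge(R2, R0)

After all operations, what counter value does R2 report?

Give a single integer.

Op 1: inc R3 by 4 -> R3=(0,0,0,4) value=4
Op 2: merge R2<->R0 -> R2=(0,0,0,0) R0=(0,0,0,0)
Op 3: merge R2<->R0 -> R2=(0,0,0,0) R0=(0,0,0,0)
Op 4: merge R2<->R3 -> R2=(0,0,0,4) R3=(0,0,0,4)
Op 5: inc R3 by 2 -> R3=(0,0,0,6) value=6
Op 6: inc R3 by 4 -> R3=(0,0,0,10) value=10
Op 7: merge R0<->R1 -> R0=(0,0,0,0) R1=(0,0,0,0)
Op 8: merge R2<->R0 -> R2=(0,0,0,4) R0=(0,0,0,4)

Answer: 4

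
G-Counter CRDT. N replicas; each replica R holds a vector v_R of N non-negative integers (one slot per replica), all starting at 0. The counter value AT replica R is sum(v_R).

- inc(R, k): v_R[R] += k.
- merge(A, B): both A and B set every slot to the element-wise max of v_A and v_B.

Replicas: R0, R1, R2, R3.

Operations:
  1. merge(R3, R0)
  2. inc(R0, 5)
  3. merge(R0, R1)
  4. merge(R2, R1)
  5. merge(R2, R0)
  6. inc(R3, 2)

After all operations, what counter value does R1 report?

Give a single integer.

Answer: 5

Derivation:
Op 1: merge R3<->R0 -> R3=(0,0,0,0) R0=(0,0,0,0)
Op 2: inc R0 by 5 -> R0=(5,0,0,0) value=5
Op 3: merge R0<->R1 -> R0=(5,0,0,0) R1=(5,0,0,0)
Op 4: merge R2<->R1 -> R2=(5,0,0,0) R1=(5,0,0,0)
Op 5: merge R2<->R0 -> R2=(5,0,0,0) R0=(5,0,0,0)
Op 6: inc R3 by 2 -> R3=(0,0,0,2) value=2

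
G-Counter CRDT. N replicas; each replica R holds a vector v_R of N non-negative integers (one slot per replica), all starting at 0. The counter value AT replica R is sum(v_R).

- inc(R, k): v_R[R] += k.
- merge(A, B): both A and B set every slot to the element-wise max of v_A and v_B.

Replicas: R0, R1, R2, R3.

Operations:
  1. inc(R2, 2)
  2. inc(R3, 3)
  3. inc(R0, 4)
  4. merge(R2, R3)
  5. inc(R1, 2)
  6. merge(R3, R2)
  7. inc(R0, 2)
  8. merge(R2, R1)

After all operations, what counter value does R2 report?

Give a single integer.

Answer: 7

Derivation:
Op 1: inc R2 by 2 -> R2=(0,0,2,0) value=2
Op 2: inc R3 by 3 -> R3=(0,0,0,3) value=3
Op 3: inc R0 by 4 -> R0=(4,0,0,0) value=4
Op 4: merge R2<->R3 -> R2=(0,0,2,3) R3=(0,0,2,3)
Op 5: inc R1 by 2 -> R1=(0,2,0,0) value=2
Op 6: merge R3<->R2 -> R3=(0,0,2,3) R2=(0,0,2,3)
Op 7: inc R0 by 2 -> R0=(6,0,0,0) value=6
Op 8: merge R2<->R1 -> R2=(0,2,2,3) R1=(0,2,2,3)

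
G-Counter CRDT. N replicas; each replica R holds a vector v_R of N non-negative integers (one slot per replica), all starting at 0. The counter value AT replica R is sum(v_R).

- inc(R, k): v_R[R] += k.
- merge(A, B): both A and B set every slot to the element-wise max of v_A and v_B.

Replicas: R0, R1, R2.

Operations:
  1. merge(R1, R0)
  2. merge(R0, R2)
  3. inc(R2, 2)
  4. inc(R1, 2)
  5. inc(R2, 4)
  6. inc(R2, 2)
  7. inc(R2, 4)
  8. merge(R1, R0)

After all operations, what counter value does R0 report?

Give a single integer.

Answer: 2

Derivation:
Op 1: merge R1<->R0 -> R1=(0,0,0) R0=(0,0,0)
Op 2: merge R0<->R2 -> R0=(0,0,0) R2=(0,0,0)
Op 3: inc R2 by 2 -> R2=(0,0,2) value=2
Op 4: inc R1 by 2 -> R1=(0,2,0) value=2
Op 5: inc R2 by 4 -> R2=(0,0,6) value=6
Op 6: inc R2 by 2 -> R2=(0,0,8) value=8
Op 7: inc R2 by 4 -> R2=(0,0,12) value=12
Op 8: merge R1<->R0 -> R1=(0,2,0) R0=(0,2,0)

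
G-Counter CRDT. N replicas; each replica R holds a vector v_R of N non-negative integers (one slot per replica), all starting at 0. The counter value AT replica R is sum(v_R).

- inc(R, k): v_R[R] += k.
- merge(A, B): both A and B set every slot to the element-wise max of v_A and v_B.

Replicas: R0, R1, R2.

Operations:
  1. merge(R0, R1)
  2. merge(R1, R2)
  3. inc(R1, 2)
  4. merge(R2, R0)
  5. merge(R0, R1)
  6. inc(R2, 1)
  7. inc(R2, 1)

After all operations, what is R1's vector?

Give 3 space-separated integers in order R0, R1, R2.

Op 1: merge R0<->R1 -> R0=(0,0,0) R1=(0,0,0)
Op 2: merge R1<->R2 -> R1=(0,0,0) R2=(0,0,0)
Op 3: inc R1 by 2 -> R1=(0,2,0) value=2
Op 4: merge R2<->R0 -> R2=(0,0,0) R0=(0,0,0)
Op 5: merge R0<->R1 -> R0=(0,2,0) R1=(0,2,0)
Op 6: inc R2 by 1 -> R2=(0,0,1) value=1
Op 7: inc R2 by 1 -> R2=(0,0,2) value=2

Answer: 0 2 0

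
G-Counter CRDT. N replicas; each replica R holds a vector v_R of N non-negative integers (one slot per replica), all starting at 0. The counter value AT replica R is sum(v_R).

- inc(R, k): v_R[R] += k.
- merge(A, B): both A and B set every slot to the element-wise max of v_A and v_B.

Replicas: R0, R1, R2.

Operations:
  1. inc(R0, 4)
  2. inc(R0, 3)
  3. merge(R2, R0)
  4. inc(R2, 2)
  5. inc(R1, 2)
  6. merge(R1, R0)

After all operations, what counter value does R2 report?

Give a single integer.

Answer: 9

Derivation:
Op 1: inc R0 by 4 -> R0=(4,0,0) value=4
Op 2: inc R0 by 3 -> R0=(7,0,0) value=7
Op 3: merge R2<->R0 -> R2=(7,0,0) R0=(7,0,0)
Op 4: inc R2 by 2 -> R2=(7,0,2) value=9
Op 5: inc R1 by 2 -> R1=(0,2,0) value=2
Op 6: merge R1<->R0 -> R1=(7,2,0) R0=(7,2,0)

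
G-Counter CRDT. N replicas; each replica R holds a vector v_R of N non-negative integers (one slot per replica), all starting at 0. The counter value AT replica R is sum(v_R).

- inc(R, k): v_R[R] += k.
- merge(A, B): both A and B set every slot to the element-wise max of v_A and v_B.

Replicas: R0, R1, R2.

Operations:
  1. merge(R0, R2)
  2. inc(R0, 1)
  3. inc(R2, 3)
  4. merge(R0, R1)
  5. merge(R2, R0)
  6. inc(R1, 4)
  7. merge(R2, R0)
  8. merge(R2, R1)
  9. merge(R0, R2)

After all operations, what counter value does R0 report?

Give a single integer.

Op 1: merge R0<->R2 -> R0=(0,0,0) R2=(0,0,0)
Op 2: inc R0 by 1 -> R0=(1,0,0) value=1
Op 3: inc R2 by 3 -> R2=(0,0,3) value=3
Op 4: merge R0<->R1 -> R0=(1,0,0) R1=(1,0,0)
Op 5: merge R2<->R0 -> R2=(1,0,3) R0=(1,0,3)
Op 6: inc R1 by 4 -> R1=(1,4,0) value=5
Op 7: merge R2<->R0 -> R2=(1,0,3) R0=(1,0,3)
Op 8: merge R2<->R1 -> R2=(1,4,3) R1=(1,4,3)
Op 9: merge R0<->R2 -> R0=(1,4,3) R2=(1,4,3)

Answer: 8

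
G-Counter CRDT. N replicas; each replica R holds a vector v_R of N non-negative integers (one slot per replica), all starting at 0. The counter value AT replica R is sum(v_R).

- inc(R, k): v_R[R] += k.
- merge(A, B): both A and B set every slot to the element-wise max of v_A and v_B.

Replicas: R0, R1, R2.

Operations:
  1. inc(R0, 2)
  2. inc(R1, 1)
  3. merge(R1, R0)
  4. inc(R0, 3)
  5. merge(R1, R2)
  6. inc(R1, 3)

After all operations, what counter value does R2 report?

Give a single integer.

Op 1: inc R0 by 2 -> R0=(2,0,0) value=2
Op 2: inc R1 by 1 -> R1=(0,1,0) value=1
Op 3: merge R1<->R0 -> R1=(2,1,0) R0=(2,1,0)
Op 4: inc R0 by 3 -> R0=(5,1,0) value=6
Op 5: merge R1<->R2 -> R1=(2,1,0) R2=(2,1,0)
Op 6: inc R1 by 3 -> R1=(2,4,0) value=6

Answer: 3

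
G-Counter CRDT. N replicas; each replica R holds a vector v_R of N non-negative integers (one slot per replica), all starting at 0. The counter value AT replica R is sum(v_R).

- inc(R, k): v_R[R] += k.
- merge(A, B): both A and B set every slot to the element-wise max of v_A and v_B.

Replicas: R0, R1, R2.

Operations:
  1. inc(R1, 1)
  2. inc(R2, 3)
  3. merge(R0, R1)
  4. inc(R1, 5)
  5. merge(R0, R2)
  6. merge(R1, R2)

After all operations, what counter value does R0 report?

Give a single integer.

Op 1: inc R1 by 1 -> R1=(0,1,0) value=1
Op 2: inc R2 by 3 -> R2=(0,0,3) value=3
Op 3: merge R0<->R1 -> R0=(0,1,0) R1=(0,1,0)
Op 4: inc R1 by 5 -> R1=(0,6,0) value=6
Op 5: merge R0<->R2 -> R0=(0,1,3) R2=(0,1,3)
Op 6: merge R1<->R2 -> R1=(0,6,3) R2=(0,6,3)

Answer: 4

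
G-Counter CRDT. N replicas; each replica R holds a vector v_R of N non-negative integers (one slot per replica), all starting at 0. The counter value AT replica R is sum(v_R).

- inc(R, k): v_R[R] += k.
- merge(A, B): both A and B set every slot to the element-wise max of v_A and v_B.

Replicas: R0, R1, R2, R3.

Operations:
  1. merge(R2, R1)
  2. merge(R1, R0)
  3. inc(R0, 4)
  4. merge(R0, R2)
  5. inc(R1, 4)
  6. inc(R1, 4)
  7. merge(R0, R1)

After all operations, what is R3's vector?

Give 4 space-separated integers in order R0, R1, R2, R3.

Op 1: merge R2<->R1 -> R2=(0,0,0,0) R1=(0,0,0,0)
Op 2: merge R1<->R0 -> R1=(0,0,0,0) R0=(0,0,0,0)
Op 3: inc R0 by 4 -> R0=(4,0,0,0) value=4
Op 4: merge R0<->R2 -> R0=(4,0,0,0) R2=(4,0,0,0)
Op 5: inc R1 by 4 -> R1=(0,4,0,0) value=4
Op 6: inc R1 by 4 -> R1=(0,8,0,0) value=8
Op 7: merge R0<->R1 -> R0=(4,8,0,0) R1=(4,8,0,0)

Answer: 0 0 0 0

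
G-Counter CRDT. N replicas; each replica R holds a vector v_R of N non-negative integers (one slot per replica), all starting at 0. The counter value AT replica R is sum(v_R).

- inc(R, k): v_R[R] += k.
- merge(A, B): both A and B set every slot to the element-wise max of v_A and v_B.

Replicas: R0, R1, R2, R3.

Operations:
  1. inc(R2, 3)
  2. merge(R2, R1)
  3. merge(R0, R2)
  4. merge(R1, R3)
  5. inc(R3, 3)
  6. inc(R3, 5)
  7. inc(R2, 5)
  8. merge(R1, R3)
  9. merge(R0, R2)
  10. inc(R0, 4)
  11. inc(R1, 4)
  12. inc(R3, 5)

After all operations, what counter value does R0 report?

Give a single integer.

Answer: 12

Derivation:
Op 1: inc R2 by 3 -> R2=(0,0,3,0) value=3
Op 2: merge R2<->R1 -> R2=(0,0,3,0) R1=(0,0,3,0)
Op 3: merge R0<->R2 -> R0=(0,0,3,0) R2=(0,0,3,0)
Op 4: merge R1<->R3 -> R1=(0,0,3,0) R3=(0,0,3,0)
Op 5: inc R3 by 3 -> R3=(0,0,3,3) value=6
Op 6: inc R3 by 5 -> R3=(0,0,3,8) value=11
Op 7: inc R2 by 5 -> R2=(0,0,8,0) value=8
Op 8: merge R1<->R3 -> R1=(0,0,3,8) R3=(0,0,3,8)
Op 9: merge R0<->R2 -> R0=(0,0,8,0) R2=(0,0,8,0)
Op 10: inc R0 by 4 -> R0=(4,0,8,0) value=12
Op 11: inc R1 by 4 -> R1=(0,4,3,8) value=15
Op 12: inc R3 by 5 -> R3=(0,0,3,13) value=16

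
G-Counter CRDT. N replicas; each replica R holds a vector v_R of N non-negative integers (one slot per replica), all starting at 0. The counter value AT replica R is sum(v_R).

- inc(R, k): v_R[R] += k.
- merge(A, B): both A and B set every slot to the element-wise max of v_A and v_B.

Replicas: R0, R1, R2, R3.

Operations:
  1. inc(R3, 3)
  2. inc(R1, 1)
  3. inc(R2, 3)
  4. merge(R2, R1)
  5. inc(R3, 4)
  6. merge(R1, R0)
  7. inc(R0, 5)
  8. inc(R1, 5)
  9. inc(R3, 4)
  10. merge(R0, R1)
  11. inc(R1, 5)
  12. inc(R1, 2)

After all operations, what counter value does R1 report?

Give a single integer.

Answer: 21

Derivation:
Op 1: inc R3 by 3 -> R3=(0,0,0,3) value=3
Op 2: inc R1 by 1 -> R1=(0,1,0,0) value=1
Op 3: inc R2 by 3 -> R2=(0,0,3,0) value=3
Op 4: merge R2<->R1 -> R2=(0,1,3,0) R1=(0,1,3,0)
Op 5: inc R3 by 4 -> R3=(0,0,0,7) value=7
Op 6: merge R1<->R0 -> R1=(0,1,3,0) R0=(0,1,3,0)
Op 7: inc R0 by 5 -> R0=(5,1,3,0) value=9
Op 8: inc R1 by 5 -> R1=(0,6,3,0) value=9
Op 9: inc R3 by 4 -> R3=(0,0,0,11) value=11
Op 10: merge R0<->R1 -> R0=(5,6,3,0) R1=(5,6,3,0)
Op 11: inc R1 by 5 -> R1=(5,11,3,0) value=19
Op 12: inc R1 by 2 -> R1=(5,13,3,0) value=21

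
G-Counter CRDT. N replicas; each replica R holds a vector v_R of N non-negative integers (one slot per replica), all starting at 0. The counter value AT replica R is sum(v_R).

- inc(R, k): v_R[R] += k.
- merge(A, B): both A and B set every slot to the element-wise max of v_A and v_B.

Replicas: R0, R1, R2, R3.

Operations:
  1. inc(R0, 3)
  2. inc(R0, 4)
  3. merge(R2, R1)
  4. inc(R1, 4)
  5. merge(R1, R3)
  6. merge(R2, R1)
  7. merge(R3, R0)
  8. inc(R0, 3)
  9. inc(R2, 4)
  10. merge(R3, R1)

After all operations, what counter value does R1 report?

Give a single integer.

Answer: 11

Derivation:
Op 1: inc R0 by 3 -> R0=(3,0,0,0) value=3
Op 2: inc R0 by 4 -> R0=(7,0,0,0) value=7
Op 3: merge R2<->R1 -> R2=(0,0,0,0) R1=(0,0,0,0)
Op 4: inc R1 by 4 -> R1=(0,4,0,0) value=4
Op 5: merge R1<->R3 -> R1=(0,4,0,0) R3=(0,4,0,0)
Op 6: merge R2<->R1 -> R2=(0,4,0,0) R1=(0,4,0,0)
Op 7: merge R3<->R0 -> R3=(7,4,0,0) R0=(7,4,0,0)
Op 8: inc R0 by 3 -> R0=(10,4,0,0) value=14
Op 9: inc R2 by 4 -> R2=(0,4,4,0) value=8
Op 10: merge R3<->R1 -> R3=(7,4,0,0) R1=(7,4,0,0)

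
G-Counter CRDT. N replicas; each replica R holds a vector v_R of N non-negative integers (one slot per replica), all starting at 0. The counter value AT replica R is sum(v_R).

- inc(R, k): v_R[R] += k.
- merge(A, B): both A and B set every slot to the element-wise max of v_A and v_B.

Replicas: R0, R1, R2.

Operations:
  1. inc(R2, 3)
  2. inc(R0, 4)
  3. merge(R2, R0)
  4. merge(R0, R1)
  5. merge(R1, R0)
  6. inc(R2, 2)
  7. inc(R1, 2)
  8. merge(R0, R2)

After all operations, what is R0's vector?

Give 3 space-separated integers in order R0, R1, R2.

Op 1: inc R2 by 3 -> R2=(0,0,3) value=3
Op 2: inc R0 by 4 -> R0=(4,0,0) value=4
Op 3: merge R2<->R0 -> R2=(4,0,3) R0=(4,0,3)
Op 4: merge R0<->R1 -> R0=(4,0,3) R1=(4,0,3)
Op 5: merge R1<->R0 -> R1=(4,0,3) R0=(4,0,3)
Op 6: inc R2 by 2 -> R2=(4,0,5) value=9
Op 7: inc R1 by 2 -> R1=(4,2,3) value=9
Op 8: merge R0<->R2 -> R0=(4,0,5) R2=(4,0,5)

Answer: 4 0 5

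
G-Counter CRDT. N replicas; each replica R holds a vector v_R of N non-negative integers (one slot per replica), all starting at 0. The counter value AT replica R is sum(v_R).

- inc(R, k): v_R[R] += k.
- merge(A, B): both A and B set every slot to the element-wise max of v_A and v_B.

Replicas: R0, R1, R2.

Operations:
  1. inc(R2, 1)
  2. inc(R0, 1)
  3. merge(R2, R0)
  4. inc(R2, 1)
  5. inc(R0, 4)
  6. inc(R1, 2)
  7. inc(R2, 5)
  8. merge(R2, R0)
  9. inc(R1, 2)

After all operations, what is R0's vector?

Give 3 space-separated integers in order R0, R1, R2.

Op 1: inc R2 by 1 -> R2=(0,0,1) value=1
Op 2: inc R0 by 1 -> R0=(1,0,0) value=1
Op 3: merge R2<->R0 -> R2=(1,0,1) R0=(1,0,1)
Op 4: inc R2 by 1 -> R2=(1,0,2) value=3
Op 5: inc R0 by 4 -> R0=(5,0,1) value=6
Op 6: inc R1 by 2 -> R1=(0,2,0) value=2
Op 7: inc R2 by 5 -> R2=(1,0,7) value=8
Op 8: merge R2<->R0 -> R2=(5,0,7) R0=(5,0,7)
Op 9: inc R1 by 2 -> R1=(0,4,0) value=4

Answer: 5 0 7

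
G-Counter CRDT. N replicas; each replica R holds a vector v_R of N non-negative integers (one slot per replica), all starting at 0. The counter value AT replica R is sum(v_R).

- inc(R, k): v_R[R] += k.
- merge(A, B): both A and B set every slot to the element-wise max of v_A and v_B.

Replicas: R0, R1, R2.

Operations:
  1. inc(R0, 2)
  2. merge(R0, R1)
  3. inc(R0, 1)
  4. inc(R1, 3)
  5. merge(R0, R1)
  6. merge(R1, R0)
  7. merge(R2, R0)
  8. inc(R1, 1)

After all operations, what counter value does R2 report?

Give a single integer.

Op 1: inc R0 by 2 -> R0=(2,0,0) value=2
Op 2: merge R0<->R1 -> R0=(2,0,0) R1=(2,0,0)
Op 3: inc R0 by 1 -> R0=(3,0,0) value=3
Op 4: inc R1 by 3 -> R1=(2,3,0) value=5
Op 5: merge R0<->R1 -> R0=(3,3,0) R1=(3,3,0)
Op 6: merge R1<->R0 -> R1=(3,3,0) R0=(3,3,0)
Op 7: merge R2<->R0 -> R2=(3,3,0) R0=(3,3,0)
Op 8: inc R1 by 1 -> R1=(3,4,0) value=7

Answer: 6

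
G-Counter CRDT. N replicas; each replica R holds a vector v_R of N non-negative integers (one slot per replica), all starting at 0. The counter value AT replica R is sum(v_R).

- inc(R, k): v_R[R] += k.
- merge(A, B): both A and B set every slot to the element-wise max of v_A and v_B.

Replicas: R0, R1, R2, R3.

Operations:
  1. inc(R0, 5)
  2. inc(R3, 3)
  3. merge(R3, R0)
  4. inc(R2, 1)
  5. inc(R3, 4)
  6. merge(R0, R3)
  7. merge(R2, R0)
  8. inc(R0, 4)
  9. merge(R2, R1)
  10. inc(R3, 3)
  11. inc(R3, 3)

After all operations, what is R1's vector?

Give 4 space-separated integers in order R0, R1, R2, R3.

Answer: 5 0 1 7

Derivation:
Op 1: inc R0 by 5 -> R0=(5,0,0,0) value=5
Op 2: inc R3 by 3 -> R3=(0,0,0,3) value=3
Op 3: merge R3<->R0 -> R3=(5,0,0,3) R0=(5,0,0,3)
Op 4: inc R2 by 1 -> R2=(0,0,1,0) value=1
Op 5: inc R3 by 4 -> R3=(5,0,0,7) value=12
Op 6: merge R0<->R3 -> R0=(5,0,0,7) R3=(5,0,0,7)
Op 7: merge R2<->R0 -> R2=(5,0,1,7) R0=(5,0,1,7)
Op 8: inc R0 by 4 -> R0=(9,0,1,7) value=17
Op 9: merge R2<->R1 -> R2=(5,0,1,7) R1=(5,0,1,7)
Op 10: inc R3 by 3 -> R3=(5,0,0,10) value=15
Op 11: inc R3 by 3 -> R3=(5,0,0,13) value=18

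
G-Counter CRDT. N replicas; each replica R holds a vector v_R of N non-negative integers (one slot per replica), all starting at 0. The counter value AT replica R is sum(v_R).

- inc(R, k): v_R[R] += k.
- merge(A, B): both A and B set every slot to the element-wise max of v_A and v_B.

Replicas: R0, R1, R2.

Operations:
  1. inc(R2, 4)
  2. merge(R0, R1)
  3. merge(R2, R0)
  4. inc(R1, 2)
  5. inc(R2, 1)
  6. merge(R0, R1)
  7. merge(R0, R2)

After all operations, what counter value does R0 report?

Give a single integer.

Op 1: inc R2 by 4 -> R2=(0,0,4) value=4
Op 2: merge R0<->R1 -> R0=(0,0,0) R1=(0,0,0)
Op 3: merge R2<->R0 -> R2=(0,0,4) R0=(0,0,4)
Op 4: inc R1 by 2 -> R1=(0,2,0) value=2
Op 5: inc R2 by 1 -> R2=(0,0,5) value=5
Op 6: merge R0<->R1 -> R0=(0,2,4) R1=(0,2,4)
Op 7: merge R0<->R2 -> R0=(0,2,5) R2=(0,2,5)

Answer: 7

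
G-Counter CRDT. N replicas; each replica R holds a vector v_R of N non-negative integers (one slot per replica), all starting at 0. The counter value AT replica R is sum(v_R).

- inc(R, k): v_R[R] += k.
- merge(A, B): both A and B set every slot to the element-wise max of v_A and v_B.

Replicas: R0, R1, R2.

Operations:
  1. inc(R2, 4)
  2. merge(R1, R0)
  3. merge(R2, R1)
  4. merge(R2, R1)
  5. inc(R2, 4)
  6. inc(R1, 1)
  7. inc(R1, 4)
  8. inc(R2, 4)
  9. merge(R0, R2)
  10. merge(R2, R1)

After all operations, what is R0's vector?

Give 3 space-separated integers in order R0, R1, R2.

Op 1: inc R2 by 4 -> R2=(0,0,4) value=4
Op 2: merge R1<->R0 -> R1=(0,0,0) R0=(0,0,0)
Op 3: merge R2<->R1 -> R2=(0,0,4) R1=(0,0,4)
Op 4: merge R2<->R1 -> R2=(0,0,4) R1=(0,0,4)
Op 5: inc R2 by 4 -> R2=(0,0,8) value=8
Op 6: inc R1 by 1 -> R1=(0,1,4) value=5
Op 7: inc R1 by 4 -> R1=(0,5,4) value=9
Op 8: inc R2 by 4 -> R2=(0,0,12) value=12
Op 9: merge R0<->R2 -> R0=(0,0,12) R2=(0,0,12)
Op 10: merge R2<->R1 -> R2=(0,5,12) R1=(0,5,12)

Answer: 0 0 12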